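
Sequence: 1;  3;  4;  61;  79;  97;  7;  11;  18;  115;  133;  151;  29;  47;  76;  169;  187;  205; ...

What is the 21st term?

Reading positions in blocks of 6 reveals the pattern AAABBB — 2 tracks woven together.
Track A is 1, 3, 4, 7, 11, 18, 29, 47, 76, which is Fibonacci-style (each term is the sum of the two before it).
Track B is 61, 79, 97, 115, 133, 151, 169, 187, 205, which is arithmetic, step +18.
Position 21 falls in track A as its term 12, giving 322.

322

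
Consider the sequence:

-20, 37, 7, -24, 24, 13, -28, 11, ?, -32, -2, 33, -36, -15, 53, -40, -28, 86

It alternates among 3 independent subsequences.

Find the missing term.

20

Split by position mod 3 into 3 tracks.
Subsequence A: -20, -24, -28, -32, -36, -40 — linear: a_n = -16 − 4·n.
Subsequence B: 37, 24, 11, -2, -15, -28 — arithmetic with common difference −13.
Subsequence C: 7, 13, ?, 33, 53, 86 — a Fibonacci-like recurrence a_n = a_{n-1} + a_{n-2}.
Subsequence C's pattern makes the blank 20.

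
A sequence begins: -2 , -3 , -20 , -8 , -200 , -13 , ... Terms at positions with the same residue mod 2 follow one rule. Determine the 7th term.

-2000

Positions 1, 3, 5, … form one subsequence and positions 2, 4, 6, … form another.
Subsequence A is -2, -20, -200, which is geometric, ×10 each step.
Subsequence B is -3, -8, -13, which is arithmetic, step −5.
Term 7 comes from subsequence A (its 4th entry): -2000.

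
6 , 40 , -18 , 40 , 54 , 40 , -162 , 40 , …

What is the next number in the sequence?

486

Positions 1, 3, 5, … form one subsequence and positions 2, 4, 6, … form another.
Track A: 6, -18, 54, -162 — geometric with ratio -3.
Track B: 40, 40, 40, 40 — the constant sequence 40.
Position 9 → track A, term 5 = 486.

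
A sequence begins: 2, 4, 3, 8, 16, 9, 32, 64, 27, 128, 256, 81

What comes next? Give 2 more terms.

512, 1024

Reading positions in blocks of 3 reveals the pattern AAB — 2 tracks woven together.
Track A: 2, 4, 8, 16, 32, 64, 128, 256 (multiplying by 2 each time).
Track B: 3, 9, 27, 81 (successive powers of 3).
Position 13 → track A, term 9 = 512.
Term 14 comes from track A (its 10th entry): 1024.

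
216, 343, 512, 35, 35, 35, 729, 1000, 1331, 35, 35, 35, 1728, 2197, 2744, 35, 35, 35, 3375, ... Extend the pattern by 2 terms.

The slot pattern repeats as AAABBB (period 6), so there are 2 interleaved tracks.
Track A: 216, 343, 512, 729, 1000, 1331, 1728, 2197, 2744, 3375. The cubes 6³, 7³, 8³, ….
Track B: 35, 35, 35, 35, 35, 35, 35, 35, 35. Always 35.
Term 20 comes from track A (its 11th entry): 4096.
The 21st slot belongs to track A; its 12th term is 4913.

4096, 4913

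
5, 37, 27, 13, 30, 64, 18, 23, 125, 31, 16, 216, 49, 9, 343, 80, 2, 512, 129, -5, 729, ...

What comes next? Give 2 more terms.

209, -12

Split by position mod 3: positions 1, 4, 7, … form one track, and each other residue class forms its own.
Track A: 5, 13, 18, 31, 49, 80, 129 — a Fibonacci-like recurrence a_n = a_{n-1} + a_{n-2}.
Track B: 37, 30, 23, 16, 9, 2, -5 — linear: a_n = 44 − 7·n.
Track C: 27, 64, 125, 216, 343, 512, 729 — the cubes 3³, 4³, 5³, ….
The 22nd slot belongs to track A; its 8th term is 209.
Position 23 falls in track B as its term 8, giving -12.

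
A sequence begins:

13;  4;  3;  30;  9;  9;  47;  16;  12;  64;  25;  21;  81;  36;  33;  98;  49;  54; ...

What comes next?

Taking every 3rd term gives 3 separate tracks.
Stream A: 13, 30, 47, 64, 81, 98 — linear: a_n = -4 + 17·n.
Stream B: 4, 9, 16, 25, 36, 49 — the squares 2², 3², 4², ….
Stream C: 3, 9, 12, 21, 33, 54 — Fibonacci-style (each term is the sum of the two before it).
Term 19 comes from stream A (its 7th entry): 115.

115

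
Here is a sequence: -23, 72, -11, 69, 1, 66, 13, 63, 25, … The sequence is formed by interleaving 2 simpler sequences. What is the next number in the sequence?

Odd-indexed and even-indexed terms follow separate rules.
Track A = -23, -11, 1, 13, 25: arithmetic, step +12.
Track B = 72, 69, 66, 63: arithmetic with common difference −3.
Term 10 comes from track B (its 5th entry): 60.

60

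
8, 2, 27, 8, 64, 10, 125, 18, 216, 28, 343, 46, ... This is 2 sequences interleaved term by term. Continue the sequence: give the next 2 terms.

Positions 1, 3, 5, … form one subsequence and positions 2, 4, 6, … form another.
Subsequence A: 8, 27, 64, 125, 216, 343 — the cubes 2³, 3³, 4³, ….
Subsequence B: 2, 8, 10, 18, 28, 46 — a Fibonacci-like recurrence a_n = a_{n-1} + a_{n-2}.
Term 13 comes from subsequence A (its 7th entry): 512.
Position 14 falls in subsequence B as its term 7, giving 74.

512, 74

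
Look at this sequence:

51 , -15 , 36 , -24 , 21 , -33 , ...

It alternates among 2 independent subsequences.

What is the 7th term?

Split by position mod 2 into 2 tracks.
Track A: 51, 36, 21 — arithmetic, step −15.
Track B: -15, -24, -33 — arithmetic with common difference −9.
Term 7 comes from track A (its 4th entry): 6.

6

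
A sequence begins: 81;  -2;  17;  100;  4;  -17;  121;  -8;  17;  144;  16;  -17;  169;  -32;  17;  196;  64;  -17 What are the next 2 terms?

Taking every 3rd term gives 3 separate tracks.
Track A: 81, 100, 121, 144, 169, 196 — the squares 9², 10², 11², ….
Track B: -2, 4, -8, 16, -32, 64 — geometric with ratio -2.
Track C: 17, -17, 17, -17, 17, -17 — the oscillation 17·(−1)^(n+1).
Position 19 falls in track A as its term 7, giving 225.
Term 20 comes from track B (its 7th entry): -128.

225, -128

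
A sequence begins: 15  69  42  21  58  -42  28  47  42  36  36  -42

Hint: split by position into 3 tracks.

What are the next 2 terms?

Split by position mod 3: positions 1, 4, 7, … form one track, and each other residue class forms its own.
Stream A = 15, 21, 28, 36: triangular numbers starting at T_5.
Stream B = 69, 58, 47, 36: arithmetic with common difference −11.
Stream C = 42, -42, 42, -42: the oscillation 42·(−1)^(n+1).
Term 13 comes from stream A (its 5th entry): 45.
Term 14 comes from stream B (its 5th entry): 25.

45, 25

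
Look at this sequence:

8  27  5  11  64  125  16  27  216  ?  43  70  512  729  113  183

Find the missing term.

343

Reading positions in blocks of 4 reveals the pattern AABB — 2 tracks woven together.
Track A: 8, 27, 64, 125, 216, ?, 512, 729 — consecutive cubes n³ from n = 2.
Track B: 5, 11, 16, 27, 43, 70, 113, 183 — a Fibonacci-like recurrence a_n = a_{n-1} + a_{n-2}.
So the missing entry in track A is 343.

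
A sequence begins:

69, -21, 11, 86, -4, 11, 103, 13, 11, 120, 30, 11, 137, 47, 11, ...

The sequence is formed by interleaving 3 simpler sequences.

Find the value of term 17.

The terms cycle through 3 interleaved subsequences.
Track A = 69, 86, 103, 120, 137: adding 17 each time.
Track B = -21, -4, 13, 30, 47: linear: a_n = -38 + 17·n.
Track C = 11, 11, 11, 11, 11: always 11.
The 17th slot belongs to track B; its 6th term is 64.

64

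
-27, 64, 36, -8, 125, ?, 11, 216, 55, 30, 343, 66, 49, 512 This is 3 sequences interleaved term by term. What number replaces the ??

45

Split by position mod 3 into 3 tracks.
Track A: -27, -8, 11, 30, 49. Arithmetic, step +19.
Track B: 64, 125, 216, 343, 512. Consecutive cubes n³ from n = 4.
Track C: 36, ?, 55, 66. Triangular numbers starting at T_8.
The gap is track C's term 2; the rule gives 45.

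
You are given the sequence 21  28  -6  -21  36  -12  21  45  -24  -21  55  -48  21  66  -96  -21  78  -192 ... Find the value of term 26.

120

Taking every 3rd term gives 3 separate tracks.
Track A: 21, -21, 21, -21, 21, -21 — oscillating between 21 and -21.
Track B: 28, 36, 45, 55, 66, 78 — triangular numbers starting at T_7.
Track C: -6, -12, -24, -48, -96, -192 — geometric, ×2 each step.
Position 26 → track B, term 9 = 120.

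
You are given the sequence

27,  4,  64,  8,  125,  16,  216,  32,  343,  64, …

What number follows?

512

Taking every 2nd term gives 2 separate tracks.
Track A: 27, 64, 125, 216, 343 — the cubes 3³, 4³, 5³, ….
Track B: 4, 8, 16, 32, 64 — successive powers of 2.
Term 11 comes from track A (its 6th entry): 512.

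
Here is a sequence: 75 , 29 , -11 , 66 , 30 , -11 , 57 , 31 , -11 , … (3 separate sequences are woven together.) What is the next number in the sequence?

The terms cycle through 3 interleaved subsequences.
Track A: 75, 66, 57 — linear: a_n = 84 − 9·n.
Track B: 29, 30, 31 — arithmetic with common difference +1.
Track C: -11, -11, -11 — always -11.
Term 10 comes from track A (its 4th entry): 48.

48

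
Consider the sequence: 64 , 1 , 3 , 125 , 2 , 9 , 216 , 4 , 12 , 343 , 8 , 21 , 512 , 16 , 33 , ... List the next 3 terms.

Split by position mod 3: positions 1, 4, 7, … form one track, and each other residue class forms its own.
Track A: 64, 125, 216, 343, 512. Perfect cubes starting at 4³.
Track B: 1, 2, 4, 8, 16. Powers of 2.
Track C: 3, 9, 12, 21, 33. A Fibonacci-like recurrence a_n = a_{n-1} + a_{n-2}.
Term 16 comes from track A (its 6th entry): 729.
Position 17 falls in track B as its term 6, giving 32.
Term 18 comes from track C (its 6th entry): 54.

729, 32, 54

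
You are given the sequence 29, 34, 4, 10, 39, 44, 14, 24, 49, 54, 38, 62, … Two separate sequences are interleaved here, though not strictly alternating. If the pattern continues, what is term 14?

64

Reading positions in blocks of 4 reveals the pattern AABB — 2 tracks woven together.
Track A is 29, 34, 39, 44, 49, 54, which is linear: a_n = 24 + 5·n.
Track B is 4, 10, 14, 24, 38, 62, which is each term equals the sum of the previous two.
Position 14 → track A, term 8 = 64.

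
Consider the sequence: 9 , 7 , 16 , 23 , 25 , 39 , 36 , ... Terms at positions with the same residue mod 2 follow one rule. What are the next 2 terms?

55, 49

The terms cycle through 2 interleaved subsequences.
Subsequence A: 9, 16, 25, 36 — the squares 3², 4², 5², ….
Subsequence B: 7, 23, 39 — adding 16 each time.
The 8th slot belongs to subsequence B; its 4th term is 55.
The 9th slot belongs to subsequence A; its 5th term is 49.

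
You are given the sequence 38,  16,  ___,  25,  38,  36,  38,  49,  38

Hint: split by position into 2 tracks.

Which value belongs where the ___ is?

38

Taking every 2nd term gives 2 separate tracks.
Track A is 38, ?, 38, 38, 38, which is constant 38.
Track B is 16, 25, 36, 49, which is the squares 4², 5², 6², ….
The gap is track A's term 2; the rule gives 38.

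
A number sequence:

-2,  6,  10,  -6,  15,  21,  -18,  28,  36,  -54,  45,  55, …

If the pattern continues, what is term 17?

91

Reading positions in blocks of 3 reveals the pattern ABB — 2 tracks woven together.
Track A = -2, -6, -18, -54: geometric with ratio 3.
Track B = 6, 10, 15, 21, 28, 36, 45, 55: triangular numbers starting at T_3.
The 17th slot belongs to track B; its 11th term is 91.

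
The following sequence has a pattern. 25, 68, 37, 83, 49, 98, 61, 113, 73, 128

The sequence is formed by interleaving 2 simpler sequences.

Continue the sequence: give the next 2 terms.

The terms cycle through 2 interleaved subsequences.
Track A = 25, 37, 49, 61, 73: adding 12 each time.
Track B = 68, 83, 98, 113, 128: linear: a_n = 53 + 15·n.
Term 11 comes from track A (its 6th entry): 85.
Position 12 → track B, term 6 = 143.

85, 143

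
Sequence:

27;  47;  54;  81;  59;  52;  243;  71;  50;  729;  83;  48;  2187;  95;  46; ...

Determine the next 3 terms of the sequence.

6561, 107, 44

Read the sequence 3 terms at a time; column i is its own pattern.
Track A: 27, 81, 243, 729, 2187. Powers of 3.
Track B: 47, 59, 71, 83, 95. Arithmetic, step +12.
Track C: 54, 52, 50, 48, 46. Arithmetic with common difference −2.
Position 16 → track A, term 6 = 6561.
Position 17 → track B, term 6 = 107.
Position 18 falls in track C as its term 6, giving 44.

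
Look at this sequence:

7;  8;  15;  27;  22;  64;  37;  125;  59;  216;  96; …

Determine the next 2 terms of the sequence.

343, 155

Positions 1, 3, 5, … form one subsequence and positions 2, 4, 6, … form another.
Stream A: 7, 15, 22, 37, 59, 96 — a Fibonacci-like recurrence a_n = a_{n-1} + a_{n-2}.
Stream B: 8, 27, 64, 125, 216 — the cubes 2³, 3³, 4³, ….
Position 12 falls in stream B as its term 6, giving 343.
Position 13 falls in stream A as its term 7, giving 155.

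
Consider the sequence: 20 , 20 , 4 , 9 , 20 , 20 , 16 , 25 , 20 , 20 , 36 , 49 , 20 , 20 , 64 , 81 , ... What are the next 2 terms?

Reading positions in blocks of 4 reveals the pattern AABB — 2 tracks woven together.
Subsequence A: 20, 20, 20, 20, 20, 20, 20, 20 (the constant sequence 20).
Subsequence B: 4, 9, 16, 25, 36, 49, 64, 81 (perfect squares starting at 2²).
Position 17 falls in subsequence A as its term 9, giving 20.
Position 18 → subsequence A, term 10 = 20.

20, 20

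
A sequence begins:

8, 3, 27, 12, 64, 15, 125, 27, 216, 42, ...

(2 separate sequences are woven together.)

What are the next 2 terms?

Positions 1, 3, 5, … form one subsequence and positions 2, 4, 6, … form another.
Track A = 8, 27, 64, 125, 216: consecutive cubes n³ from n = 2.
Track B = 3, 12, 15, 27, 42: Fibonacci-style (each term is the sum of the two before it).
The 11th slot belongs to track A; its 6th term is 343.
Position 12 falls in track B as its term 6, giving 69.

343, 69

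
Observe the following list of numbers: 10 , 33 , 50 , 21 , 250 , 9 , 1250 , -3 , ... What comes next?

Taking every 2nd term gives 2 separate tracks.
Stream A: 10, 50, 250, 1250 (geometric with ratio 5).
Stream B: 33, 21, 9, -3 (linear: a_n = 45 − 12·n).
Position 9 falls in stream A as its term 5, giving 6250.

6250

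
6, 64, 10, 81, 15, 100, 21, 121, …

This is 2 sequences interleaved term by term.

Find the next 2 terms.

Odd-indexed and even-indexed terms follow separate rules.
Subsequence A = 6, 10, 15, 21: the triangular numbers T_3, T_4, ….
Subsequence B = 64, 81, 100, 121: consecutive squares n² from n = 8.
Position 9 falls in subsequence A as its term 5, giving 28.
Position 10 falls in subsequence B as its term 5, giving 144.

28, 144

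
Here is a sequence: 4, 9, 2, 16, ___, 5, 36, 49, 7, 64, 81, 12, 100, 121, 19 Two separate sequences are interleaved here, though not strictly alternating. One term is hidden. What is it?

25

Reading positions in blocks of 3 reveals the pattern AAB — 2 tracks woven together.
Stream A = 4, 9, 16, ?, 36, 49, 64, 81, 100, 121: the squares 2², 3², 4², ….
Stream B = 2, 5, 7, 12, 19: each term equals the sum of the previous two.
The gap is stream A's term 4; the rule gives 25.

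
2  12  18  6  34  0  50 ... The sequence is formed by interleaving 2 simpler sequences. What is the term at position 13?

98

Split by position mod 2 into 2 tracks.
Track A: 2, 18, 34, 50 — adding 16 each time.
Track B: 12, 6, 0 — arithmetic with common difference −6.
The 13th slot belongs to track A; its 7th term is 98.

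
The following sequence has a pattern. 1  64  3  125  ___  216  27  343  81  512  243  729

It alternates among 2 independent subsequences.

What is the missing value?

The terms cycle through 2 interleaved subsequences.
Stream A: 1, 3, ?, 27, 81, 243. Powers of 3.
Stream B: 64, 125, 216, 343, 512, 729. The cubes 4³, 5³, 6³, ….
Filling stream A at index 3 by its rule yields 9.

9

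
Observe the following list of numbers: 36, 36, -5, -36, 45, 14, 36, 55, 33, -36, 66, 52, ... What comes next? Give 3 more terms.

36, 78, 71

The terms cycle through 3 interleaved subsequences.
Subsequence A = 36, -36, 36, -36: alternating ±36.
Subsequence B = 36, 45, 55, 66: the triangular numbers T_8, T_9, ….
Subsequence C = -5, 14, 33, 52: arithmetic with common difference +19.
Term 13 comes from subsequence A (its 5th entry): 36.
Term 14 comes from subsequence B (its 5th entry): 78.
Term 15 comes from subsequence C (its 5th entry): 71.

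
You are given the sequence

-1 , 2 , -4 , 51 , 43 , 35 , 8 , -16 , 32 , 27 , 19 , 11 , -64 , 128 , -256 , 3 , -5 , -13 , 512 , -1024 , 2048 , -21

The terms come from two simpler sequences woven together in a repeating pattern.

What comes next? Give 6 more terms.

Positions follow the repeating pattern AAABBB; grouping by letter gives 2 tracks.
Track A: -1, 2, -4, 8, -16, 32, -64, 128, -256, 512, -1024, 2048 (geometric with ratio -2).
Track B: 51, 43, 35, 27, 19, 11, 3, -5, -13, -21 (linear: a_n = 59 − 8·n).
Position 23 falls in track B as its term 11, giving -29.
Term 24 comes from track B (its 12th entry): -37.
Position 25 falls in track A as its term 13, giving -4096.
The 26th slot belongs to track A; its 14th term is 8192.
Term 27 comes from track A (its 15th entry): -16384.
Position 28 → track B, term 13 = -45.

-29, -37, -4096, 8192, -16384, -45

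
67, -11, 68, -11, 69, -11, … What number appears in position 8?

-11

Taking every 2nd term gives 2 separate tracks.
Track A = 67, 68, 69: linear: a_n = 66 + n.
Track B = -11, -11, -11: the constant sequence -11.
Position 8 falls in track B as its term 4, giving -11.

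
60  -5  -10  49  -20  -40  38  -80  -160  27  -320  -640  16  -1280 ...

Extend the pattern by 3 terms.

-2560, 5, -5120

Positions follow the repeating pattern ABB; grouping by letter gives 2 tracks.
Track A: 60, 49, 38, 27, 16 — linear: a_n = 71 − 11·n.
Track B: -5, -10, -20, -40, -80, -160, -320, -640, -1280 — a geometric progression (common ratio 2).
Term 15 comes from track B (its 10th entry): -2560.
Term 16 comes from track A (its 6th entry): 5.
Term 17 comes from track B (its 11th entry): -5120.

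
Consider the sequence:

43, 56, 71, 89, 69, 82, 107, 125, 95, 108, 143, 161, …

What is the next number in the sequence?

121

Positions follow the repeating pattern AABB; grouping by letter gives 2 tracks.
Stream A is 43, 56, 69, 82, 95, 108, which is adding 13 each time.
Stream B is 71, 89, 107, 125, 143, 161, which is linear: a_n = 53 + 18·n.
The 13th slot belongs to stream A; its 7th term is 121.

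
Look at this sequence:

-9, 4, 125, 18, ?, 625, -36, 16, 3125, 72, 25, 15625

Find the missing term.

9

Split by position mod 3: positions 1, 4, 7, … form one track, and each other residue class forms its own.
Track A: -9, 18, -36, 72. Geometric, ×-2 each step.
Track B: 4, ?, 16, 25. The squares 2², 3², 4², ….
Track C: 125, 625, 3125, 15625. Powers of 5.
So the missing entry in track B is 9.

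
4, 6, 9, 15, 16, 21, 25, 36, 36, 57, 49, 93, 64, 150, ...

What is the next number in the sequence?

The terms cycle through 2 interleaved subsequences.
Stream A: 4, 9, 16, 25, 36, 49, 64 — the squares 2², 3², 4², ….
Stream B: 6, 15, 21, 36, 57, 93, 150 — each term equals the sum of the previous two.
The 15th slot belongs to stream A; its 8th term is 81.

81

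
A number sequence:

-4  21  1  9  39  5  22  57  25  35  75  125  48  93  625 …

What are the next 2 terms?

61, 111

Taking every 3rd term gives 3 separate tracks.
Subsequence A: -4, 9, 22, 35, 48 (linear: a_n = -17 + 13·n).
Subsequence B: 21, 39, 57, 75, 93 (arithmetic with common difference +18).
Subsequence C: 1, 5, 25, 125, 625 (geometric, ×5 each step).
Position 16 → subsequence A, term 6 = 61.
Term 17 comes from subsequence B (its 6th entry): 111.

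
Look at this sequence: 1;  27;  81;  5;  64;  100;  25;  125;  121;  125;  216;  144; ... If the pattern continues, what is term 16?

3125

Taking every 3rd term gives 3 separate tracks.
Subsequence A: 1, 5, 25, 125 — powers 5^0, 5^1, 5^2, ….
Subsequence B: 27, 64, 125, 216 — perfect cubes starting at 3³.
Subsequence C: 81, 100, 121, 144 — perfect squares starting at 9².
The 16th slot belongs to subsequence A; its 6th term is 3125.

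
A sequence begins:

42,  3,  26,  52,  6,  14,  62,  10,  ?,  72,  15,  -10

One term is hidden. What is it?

Split by position mod 3 into 3 tracks.
Subsequence A: 42, 52, 62, 72 — arithmetic, step +10.
Subsequence B: 3, 6, 10, 15 — the triangular numbers T_2, T_3, ….
Subsequence C: 26, 14, ?, -10 — linear: a_n = 38 − 12·n.
So the missing entry in subsequence C is 2.

2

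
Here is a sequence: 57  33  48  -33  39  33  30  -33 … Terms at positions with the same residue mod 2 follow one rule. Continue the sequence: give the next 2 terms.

21, 33

The terms cycle through 2 interleaved subsequences.
Track A: 57, 48, 39, 30 — linear: a_n = 66 − 9·n.
Track B: 33, -33, 33, -33 — oscillating between 33 and -33.
Term 9 comes from track A (its 5th entry): 21.
Position 10 → track B, term 5 = 33.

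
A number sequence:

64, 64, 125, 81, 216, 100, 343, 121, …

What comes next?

512

Taking every 2nd term gives 2 separate tracks.
Subsequence A: 64, 125, 216, 343 — the cubes 4³, 5³, 6³, ….
Subsequence B: 64, 81, 100, 121 — consecutive squares n² from n = 8.
Position 9 falls in subsequence A as its term 5, giving 512.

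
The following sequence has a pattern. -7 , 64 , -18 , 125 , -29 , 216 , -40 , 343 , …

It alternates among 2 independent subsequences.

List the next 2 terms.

-51, 512

Odd-indexed and even-indexed terms follow separate rules.
Stream A: -7, -18, -29, -40 — arithmetic, step −11.
Stream B: 64, 125, 216, 343 — perfect cubes starting at 4³.
Position 9 → stream A, term 5 = -51.
Term 10 comes from stream B (its 5th entry): 512.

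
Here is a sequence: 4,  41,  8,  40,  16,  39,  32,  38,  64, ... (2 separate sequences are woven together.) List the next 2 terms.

Positions 1, 3, 5, … form one subsequence and positions 2, 4, 6, … form another.
Track A: 4, 8, 16, 32, 64. Geometric, ×2 each step.
Track B: 41, 40, 39, 38. Arithmetic with common difference −1.
The 10th slot belongs to track B; its 5th term is 37.
Position 11 falls in track A as its term 6, giving 128.

37, 128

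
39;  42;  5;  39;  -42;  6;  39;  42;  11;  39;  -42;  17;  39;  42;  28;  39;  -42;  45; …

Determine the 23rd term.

-42

Split by position mod 3 into 3 tracks.
Track A: 39, 39, 39, 39, 39, 39. Always 39.
Track B: 42, -42, 42, -42, 42, -42. The oscillation 42·(−1)^(n+1).
Track C: 5, 6, 11, 17, 28, 45. A Fibonacci-like recurrence a_n = a_{n-1} + a_{n-2}.
Term 23 comes from track B (its 8th entry): -42.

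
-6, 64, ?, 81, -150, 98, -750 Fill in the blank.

-30

Odd-indexed and even-indexed terms follow separate rules.
Subsequence A is -6, ?, -150, -750, which is geometric with ratio 5.
Subsequence B is 64, 81, 98, which is linear: a_n = 47 + 17·n.
The gap is subsequence A's term 2; the rule gives -30.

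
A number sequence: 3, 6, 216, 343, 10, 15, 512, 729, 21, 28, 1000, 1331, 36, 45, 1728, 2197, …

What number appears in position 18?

66

The slot pattern repeats as AABB (period 4), so there are 2 interleaved tracks.
Track A: 3, 6, 10, 15, 21, 28, 36, 45 (triangular numbers n(n+1)/2 for n = 2, 3, …).
Track B: 216, 343, 512, 729, 1000, 1331, 1728, 2197 (perfect cubes starting at 6³).
The 18th slot belongs to track A; its 10th term is 66.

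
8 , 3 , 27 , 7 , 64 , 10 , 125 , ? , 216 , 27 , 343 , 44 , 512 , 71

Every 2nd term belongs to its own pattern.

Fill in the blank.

17

Taking every 2nd term gives 2 separate tracks.
Track A: 8, 27, 64, 125, 216, 343, 512 — the cubes 2³, 3³, 4³, ….
Track B: 3, 7, 10, ?, 27, 44, 71 — Fibonacci-style (each term is the sum of the two before it).
The gap is track B's term 4; the rule gives 17.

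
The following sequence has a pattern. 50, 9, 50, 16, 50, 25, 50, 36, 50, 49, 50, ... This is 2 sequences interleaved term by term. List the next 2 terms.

64, 50

The terms cycle through 2 interleaved subsequences.
Track A = 50, 50, 50, 50, 50, 50: the constant sequence 50.
Track B = 9, 16, 25, 36, 49: consecutive squares n² from n = 3.
Position 12 falls in track B as its term 6, giving 64.
Position 13 falls in track A as its term 7, giving 50.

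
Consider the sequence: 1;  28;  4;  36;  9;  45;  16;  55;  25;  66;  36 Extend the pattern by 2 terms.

The terms cycle through 2 interleaved subsequences.
Track A: 1, 4, 9, 16, 25, 36. The squares 1², 2², 3², ….
Track B: 28, 36, 45, 55, 66. Triangular numbers starting at T_7.
The 12th slot belongs to track B; its 6th term is 78.
The 13th slot belongs to track A; its 7th term is 49.

78, 49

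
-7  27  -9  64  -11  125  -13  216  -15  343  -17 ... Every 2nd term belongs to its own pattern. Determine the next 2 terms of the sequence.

Positions 1, 3, 5, … form one subsequence and positions 2, 4, 6, … form another.
Track A is -7, -9, -11, -13, -15, -17, which is linear: a_n = -5 − 2·n.
Track B is 27, 64, 125, 216, 343, which is the cubes 3³, 4³, 5³, ….
The 12th slot belongs to track B; its 6th term is 512.
The 13th slot belongs to track A; its 7th term is -19.

512, -19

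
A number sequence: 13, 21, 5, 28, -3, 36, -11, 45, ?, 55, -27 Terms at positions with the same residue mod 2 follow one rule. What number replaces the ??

-19

Odd-indexed and even-indexed terms follow separate rules.
Stream A is 13, 5, -3, -11, ?, -27, which is subtracting 8 each time.
Stream B is 21, 28, 36, 45, 55, which is triangular numbers starting at T_6.
The gap is stream A's term 5; the rule gives -19.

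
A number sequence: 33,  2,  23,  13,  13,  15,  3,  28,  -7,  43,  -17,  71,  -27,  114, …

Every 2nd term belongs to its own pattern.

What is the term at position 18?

Odd-indexed and even-indexed terms follow separate rules.
Stream A: 33, 23, 13, 3, -7, -17, -27 — arithmetic with common difference −10.
Stream B: 2, 13, 15, 28, 43, 71, 114 — Fibonacci-style (each term is the sum of the two before it).
The 18th slot belongs to stream B; its 9th term is 299.

299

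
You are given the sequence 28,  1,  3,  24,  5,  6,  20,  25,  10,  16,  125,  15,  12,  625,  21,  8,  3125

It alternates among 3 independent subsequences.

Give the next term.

28

Split by position mod 3 into 3 tracks.
Subsequence A = 28, 24, 20, 16, 12, 8: arithmetic with common difference −4.
Subsequence B = 1, 5, 25, 125, 625, 3125: multiplying by 5 each time.
Subsequence C = 3, 6, 10, 15, 21: triangular numbers starting at T_2.
Position 18 → subsequence C, term 6 = 28.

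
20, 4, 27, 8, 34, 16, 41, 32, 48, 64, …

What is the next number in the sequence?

Odd-indexed and even-indexed terms follow separate rules.
Subsequence A is 20, 27, 34, 41, 48, which is arithmetic with common difference +7.
Subsequence B is 4, 8, 16, 32, 64, which is powers 2^2, 2^3, 2^4, ….
Term 11 comes from subsequence A (its 6th entry): 55.

55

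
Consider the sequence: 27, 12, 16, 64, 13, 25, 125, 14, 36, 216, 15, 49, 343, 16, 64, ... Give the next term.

512

Taking every 3rd term gives 3 separate tracks.
Stream A: 27, 64, 125, 216, 343 — perfect cubes starting at 3³.
Stream B: 12, 13, 14, 15, 16 — arithmetic with common difference +1.
Stream C: 16, 25, 36, 49, 64 — the squares 4², 5², 6², ….
Position 16 falls in stream A as its term 6, giving 512.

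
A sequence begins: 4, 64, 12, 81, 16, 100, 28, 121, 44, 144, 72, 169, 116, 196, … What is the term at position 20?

289

The terms cycle through 2 interleaved subsequences.
Track A is 4, 12, 16, 28, 44, 72, 116, which is Fibonacci-style (each term is the sum of the two before it).
Track B is 64, 81, 100, 121, 144, 169, 196, which is consecutive squares n² from n = 8.
The 20th slot belongs to track B; its 10th term is 289.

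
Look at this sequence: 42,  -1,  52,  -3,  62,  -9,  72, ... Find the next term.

-27

The terms cycle through 2 interleaved subsequences.
Stream A: 42, 52, 62, 72 (arithmetic, step +10).
Stream B: -1, -3, -9 (a geometric progression (common ratio 3)).
Position 8 falls in stream B as its term 4, giving -27.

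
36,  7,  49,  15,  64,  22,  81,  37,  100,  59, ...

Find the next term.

121

Odd-indexed and even-indexed terms follow separate rules.
Track A is 36, 49, 64, 81, 100, which is consecutive squares n² from n = 6.
Track B is 7, 15, 22, 37, 59, which is each term equals the sum of the previous two.
Position 11 falls in track A as its term 6, giving 121.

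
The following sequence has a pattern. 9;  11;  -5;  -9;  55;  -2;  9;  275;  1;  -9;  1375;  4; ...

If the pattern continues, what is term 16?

-9

Split by position mod 3 into 3 tracks.
Stream A: 9, -9, 9, -9 — oscillating between 9 and -9.
Stream B: 11, 55, 275, 1375 — multiplying by 5 each time.
Stream C: -5, -2, 1, 4 — arithmetic, step +3.
Term 16 comes from stream A (its 6th entry): -9.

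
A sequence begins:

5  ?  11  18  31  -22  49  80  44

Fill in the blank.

13

The slot pattern repeats as AAB (period 3), so there are 2 interleaved tracks.
Stream A is 5, ?, 18, 31, 49, 80, which is each term equals the sum of the previous two.
Stream B is 11, -22, 44, which is geometric, ×-2 each step.
So the missing entry in stream A is 13.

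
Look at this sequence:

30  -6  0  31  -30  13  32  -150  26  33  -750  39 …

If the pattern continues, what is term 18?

65

Taking every 3rd term gives 3 separate tracks.
Subsequence A = 30, 31, 32, 33: adding 1 each time.
Subsequence B = -6, -30, -150, -750: multiplying by 5 each time.
Subsequence C = 0, 13, 26, 39: adding 13 each time.
The 18th slot belongs to subsequence C; its 6th term is 65.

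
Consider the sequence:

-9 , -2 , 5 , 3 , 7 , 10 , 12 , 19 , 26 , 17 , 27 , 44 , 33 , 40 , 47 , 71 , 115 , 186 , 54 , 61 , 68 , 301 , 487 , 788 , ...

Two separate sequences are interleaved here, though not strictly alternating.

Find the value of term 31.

Positions follow the repeating pattern AAABBB; grouping by letter gives 2 tracks.
Stream A: -9, -2, 5, 12, 19, 26, 33, 40, 47, 54, 61, 68 — arithmetic with common difference +7.
Stream B: 3, 7, 10, 17, 27, 44, 71, 115, 186, 301, 487, 788 — Fibonacci-style (each term is the sum of the two before it).
Term 31 comes from stream A (its 16th entry): 96.

96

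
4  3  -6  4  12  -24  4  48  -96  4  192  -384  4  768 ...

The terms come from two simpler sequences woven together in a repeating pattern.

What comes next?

Positions follow the repeating pattern ABB; grouping by letter gives 2 tracks.
Subsequence A = 4, 4, 4, 4, 4: the constant sequence 4.
Subsequence B = 3, -6, 12, -24, 48, -96, 192, -384, 768: multiplying by -2 each time.
Term 15 comes from subsequence B (its 10th entry): -1536.

-1536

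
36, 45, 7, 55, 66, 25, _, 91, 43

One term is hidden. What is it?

Positions follow the repeating pattern AAB; grouping by letter gives 2 tracks.
Subsequence A: 36, 45, 55, 66, ?, 91 — the triangular numbers T_8, T_9, ….
Subsequence B: 7, 25, 43 — arithmetic with common difference +18.
Filling subsequence A at index 5 by its rule yields 78.

78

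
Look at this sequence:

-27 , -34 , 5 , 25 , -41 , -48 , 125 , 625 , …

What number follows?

-55

Positions follow the repeating pattern AABB; grouping by letter gives 2 tracks.
Subsequence A: -27, -34, -41, -48. Linear: a_n = -20 − 7·n.
Subsequence B: 5, 25, 125, 625. Successive powers of 5.
Position 9 falls in subsequence A as its term 5, giving -55.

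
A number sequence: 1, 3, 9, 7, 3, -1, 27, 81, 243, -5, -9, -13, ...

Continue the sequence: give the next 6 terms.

The slot pattern repeats as AAABBB (period 6), so there are 2 interleaved tracks.
Stream A: 1, 3, 9, 27, 81, 243 (powers 3^0, 3^1, 3^2, …).
Stream B: 7, 3, -1, -5, -9, -13 (arithmetic with common difference −4).
Position 13 → stream A, term 7 = 729.
Term 14 comes from stream A (its 8th entry): 2187.
The 15th slot belongs to stream A; its 9th term is 6561.
Position 16 falls in stream B as its term 7, giving -17.
The 17th slot belongs to stream B; its 8th term is -21.
Term 18 comes from stream B (its 9th entry): -25.

729, 2187, 6561, -17, -21, -25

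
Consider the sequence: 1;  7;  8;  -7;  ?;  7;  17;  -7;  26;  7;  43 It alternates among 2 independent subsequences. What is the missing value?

9

Positions 1, 3, 5, … form one subsequence and positions 2, 4, 6, … form another.
Subsequence A: 1, 8, ?, 17, 26, 43. Each term equals the sum of the previous two.
Subsequence B: 7, -7, 7, -7, 7. Alternating ±7.
Filling subsequence A at index 3 by its rule yields 9.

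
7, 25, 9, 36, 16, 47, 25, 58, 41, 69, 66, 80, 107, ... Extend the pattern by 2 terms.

Taking every 2nd term gives 2 separate tracks.
Stream A = 7, 9, 16, 25, 41, 66, 107: each term equals the sum of the previous two.
Stream B = 25, 36, 47, 58, 69, 80: arithmetic with common difference +11.
Position 14 falls in stream B as its term 7, giving 91.
Term 15 comes from stream A (its 8th entry): 173.

91, 173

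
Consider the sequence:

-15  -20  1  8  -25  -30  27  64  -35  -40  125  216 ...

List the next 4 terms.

-45, -50, 343, 512

The slot pattern repeats as AABB (period 4), so there are 2 interleaved tracks.
Subsequence A is -15, -20, -25, -30, -35, -40, which is arithmetic with common difference −5.
Subsequence B is 1, 8, 27, 64, 125, 216, which is consecutive cubes n³ from n = 1.
The 13th slot belongs to subsequence A; its 7th term is -45.
Position 14 falls in subsequence A as its term 8, giving -50.
Position 15 → subsequence B, term 7 = 343.
Term 16 comes from subsequence B (its 8th entry): 512.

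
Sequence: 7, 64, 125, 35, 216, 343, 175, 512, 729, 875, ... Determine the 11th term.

Positions follow the repeating pattern ABB; grouping by letter gives 2 tracks.
Subsequence A = 7, 35, 175, 875: geometric, ×5 each step.
Subsequence B = 64, 125, 216, 343, 512, 729: perfect cubes starting at 4³.
Position 11 → subsequence B, term 7 = 1000.

1000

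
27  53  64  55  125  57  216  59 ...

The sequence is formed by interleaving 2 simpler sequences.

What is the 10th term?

Taking every 2nd term gives 2 separate tracks.
Track A: 27, 64, 125, 216 (perfect cubes starting at 3³).
Track B: 53, 55, 57, 59 (linear: a_n = 51 + 2·n).
Position 10 falls in track B as its term 5, giving 61.

61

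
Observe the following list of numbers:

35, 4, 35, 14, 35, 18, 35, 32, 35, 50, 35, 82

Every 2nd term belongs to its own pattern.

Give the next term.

Taking every 2nd term gives 2 separate tracks.
Subsequence A is 35, 35, 35, 35, 35, 35, which is the constant sequence 35.
Subsequence B is 4, 14, 18, 32, 50, 82, which is each term equals the sum of the previous two.
The 13th slot belongs to subsequence A; its 7th term is 35.

35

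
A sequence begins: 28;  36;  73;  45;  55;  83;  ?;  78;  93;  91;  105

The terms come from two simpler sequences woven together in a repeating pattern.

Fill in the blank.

66

The slot pattern repeats as AAB (period 3), so there are 2 interleaved tracks.
Track A: 28, 36, 45, 55, ?, 78, 91, 105. The triangular numbers T_7, T_8, ….
Track B: 73, 83, 93. Arithmetic, step +10.
Filling track A at index 5 by its rule yields 66.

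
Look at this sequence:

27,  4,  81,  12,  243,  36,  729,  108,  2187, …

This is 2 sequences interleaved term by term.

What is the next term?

Odd-indexed and even-indexed terms follow separate rules.
Track A is 27, 81, 243, 729, 2187, which is successive powers of 3.
Track B is 4, 12, 36, 108, which is geometric with ratio 3.
Term 10 comes from track B (its 5th entry): 324.

324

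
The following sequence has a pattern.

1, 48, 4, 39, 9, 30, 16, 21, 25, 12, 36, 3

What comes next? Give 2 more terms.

Taking every 2nd term gives 2 separate tracks.
Track A: 1, 4, 9, 16, 25, 36 (consecutive squares n² from n = 1).
Track B: 48, 39, 30, 21, 12, 3 (arithmetic, step −9).
Position 13 → track A, term 7 = 49.
Position 14 → track B, term 7 = -6.

49, -6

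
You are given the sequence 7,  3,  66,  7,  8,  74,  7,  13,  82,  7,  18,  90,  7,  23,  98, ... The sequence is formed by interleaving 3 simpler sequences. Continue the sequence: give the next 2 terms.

7, 28

Read the sequence 3 terms at a time; column i is its own pattern.
Track A: 7, 7, 7, 7, 7 (constant 7).
Track B: 3, 8, 13, 18, 23 (adding 5 each time).
Track C: 66, 74, 82, 90, 98 (arithmetic, step +8).
The 16th slot belongs to track A; its 6th term is 7.
Term 17 comes from track B (its 6th entry): 28.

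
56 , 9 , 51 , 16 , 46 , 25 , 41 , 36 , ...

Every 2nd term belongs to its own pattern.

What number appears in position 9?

36

Taking every 2nd term gives 2 separate tracks.
Track A is 56, 51, 46, 41, which is subtracting 5 each time.
Track B is 9, 16, 25, 36, which is perfect squares starting at 3².
Position 9 → track A, term 5 = 36.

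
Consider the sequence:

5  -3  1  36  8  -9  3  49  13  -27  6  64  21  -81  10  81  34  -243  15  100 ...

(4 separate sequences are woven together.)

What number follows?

Read the sequence 4 terms at a time; column i is its own pattern.
Track A: 5, 8, 13, 21, 34. Fibonacci-style (each term is the sum of the two before it).
Track B: -3, -9, -27, -81, -243. Multiplying by 3 each time.
Track C: 1, 3, 6, 10, 15. The triangular numbers T_1, T_2, ….
Track D: 36, 49, 64, 81, 100. Consecutive squares n² from n = 6.
The 21st slot belongs to track A; its 6th term is 55.

55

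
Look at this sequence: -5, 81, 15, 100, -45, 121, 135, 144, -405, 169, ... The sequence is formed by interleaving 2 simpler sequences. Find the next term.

1215

Taking every 2nd term gives 2 separate tracks.
Track A = -5, 15, -45, 135, -405: a geometric progression (common ratio -3).
Track B = 81, 100, 121, 144, 169: consecutive squares n² from n = 9.
The 11th slot belongs to track A; its 6th term is 1215.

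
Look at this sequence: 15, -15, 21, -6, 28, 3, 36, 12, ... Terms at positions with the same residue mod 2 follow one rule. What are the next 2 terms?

Taking every 2nd term gives 2 separate tracks.
Track A: 15, 21, 28, 36. The triangular numbers T_5, T_6, ….
Track B: -15, -6, 3, 12. Linear: a_n = -24 + 9·n.
Term 9 comes from track A (its 5th entry): 45.
The 10th slot belongs to track B; its 5th term is 21.

45, 21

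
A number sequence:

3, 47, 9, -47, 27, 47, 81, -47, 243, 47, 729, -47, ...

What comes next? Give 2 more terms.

Odd-indexed and even-indexed terms follow separate rules.
Track A: 3, 9, 27, 81, 243, 729 — a geometric progression (common ratio 3).
Track B: 47, -47, 47, -47, 47, -47 — alternating ±47.
Position 13 falls in track A as its term 7, giving 2187.
Position 14 → track B, term 7 = 47.

2187, 47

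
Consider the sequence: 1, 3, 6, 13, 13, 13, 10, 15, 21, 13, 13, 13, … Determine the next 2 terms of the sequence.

Positions follow the repeating pattern AAABBB; grouping by letter gives 2 tracks.
Subsequence A is 1, 3, 6, 10, 15, 21, which is triangular numbers n(n+1)/2 for n = 1, 2, ….
Subsequence B is 13, 13, 13, 13, 13, 13, which is the constant sequence 13.
The 13th slot belongs to subsequence A; its 7th term is 28.
Position 14 → subsequence A, term 8 = 36.

28, 36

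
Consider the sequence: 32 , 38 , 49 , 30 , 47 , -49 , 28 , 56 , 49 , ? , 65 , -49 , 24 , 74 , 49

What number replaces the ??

26

Taking every 3rd term gives 3 separate tracks.
Track A is 32, 30, 28, ?, 24, which is arithmetic with common difference −2.
Track B is 38, 47, 56, 65, 74, which is arithmetic with common difference +9.
Track C is 49, -49, 49, -49, 49, which is oscillating between 49 and -49.
So the missing entry in track A is 26.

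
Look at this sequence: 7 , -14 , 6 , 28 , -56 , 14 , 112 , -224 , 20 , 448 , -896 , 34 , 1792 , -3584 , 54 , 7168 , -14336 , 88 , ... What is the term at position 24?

230

The slot pattern repeats as AAB (period 3), so there are 2 interleaved tracks.
Subsequence A: 7, -14, 28, -56, 112, -224, 448, -896, 1792, -3584, 7168, -14336 (a geometric progression (common ratio -2)).
Subsequence B: 6, 14, 20, 34, 54, 88 (a Fibonacci-like recurrence a_n = a_{n-1} + a_{n-2}).
Position 24 falls in subsequence B as its term 8, giving 230.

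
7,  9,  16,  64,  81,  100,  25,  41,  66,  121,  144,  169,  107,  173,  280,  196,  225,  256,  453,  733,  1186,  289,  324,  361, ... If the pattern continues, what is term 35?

576

Reading positions in blocks of 6 reveals the pattern AAABBB — 2 tracks woven together.
Track A = 7, 9, 16, 25, 41, 66, 107, 173, 280, 453, 733, 1186: Fibonacci-style (each term is the sum of the two before it).
Track B = 64, 81, 100, 121, 144, 169, 196, 225, 256, 289, 324, 361: the squares 8², 9², 10², ….
Position 35 falls in track B as its term 17, giving 576.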